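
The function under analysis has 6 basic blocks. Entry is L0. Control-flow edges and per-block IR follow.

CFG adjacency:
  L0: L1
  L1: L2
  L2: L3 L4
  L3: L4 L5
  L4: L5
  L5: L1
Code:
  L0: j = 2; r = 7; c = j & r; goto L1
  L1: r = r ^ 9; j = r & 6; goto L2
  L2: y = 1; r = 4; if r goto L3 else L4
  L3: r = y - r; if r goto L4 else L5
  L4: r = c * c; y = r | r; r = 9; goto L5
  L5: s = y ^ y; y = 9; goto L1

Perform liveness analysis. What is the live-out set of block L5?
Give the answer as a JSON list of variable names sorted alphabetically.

Answer: ["c", "r"]

Analysis:
Per-block:
  L0 def {c,j,r} use ∅
  L1 def {j,r} use {r}
  L2 def {r,y} use ∅
  L3 def {r} use {r,y}
  L4 def {r,y} use {c}
  L5 def {s,y} use {y}

Live sets:
  L0 li=∅ lo={c,r}
  L1 li={c,r} lo={c}
  L2 li={c} lo={c,r,y}
  L3 li={c,r,y} lo={c,r,y}
  L4 li={c} lo={c,r,y}
  L5 li={c,r,y} lo={c,r}

live-out(L5) = ["c", "r"]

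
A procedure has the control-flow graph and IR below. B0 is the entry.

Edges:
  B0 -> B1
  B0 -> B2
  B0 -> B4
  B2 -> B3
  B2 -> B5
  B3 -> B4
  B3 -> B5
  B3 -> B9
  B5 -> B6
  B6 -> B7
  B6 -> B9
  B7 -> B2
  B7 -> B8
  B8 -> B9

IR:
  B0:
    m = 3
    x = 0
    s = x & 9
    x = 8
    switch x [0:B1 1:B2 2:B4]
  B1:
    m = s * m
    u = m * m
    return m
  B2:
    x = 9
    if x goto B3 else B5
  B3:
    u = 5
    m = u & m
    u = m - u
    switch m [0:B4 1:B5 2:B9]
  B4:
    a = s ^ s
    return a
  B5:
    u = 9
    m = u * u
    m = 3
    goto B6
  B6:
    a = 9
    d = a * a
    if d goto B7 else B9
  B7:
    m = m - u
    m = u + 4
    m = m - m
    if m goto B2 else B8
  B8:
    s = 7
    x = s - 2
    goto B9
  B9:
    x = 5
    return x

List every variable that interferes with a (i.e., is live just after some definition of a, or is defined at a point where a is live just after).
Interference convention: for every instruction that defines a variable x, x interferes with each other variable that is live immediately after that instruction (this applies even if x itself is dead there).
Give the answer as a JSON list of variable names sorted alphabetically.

def/use:
  B0: {m,s,x} / ∅
  B1: {m,u} / {m,s}
  B2: {x} / ∅
  B3: {m,u} / {m}
  B4: {a} / {s}
  B5: {m,u} / ∅
  B6: {a,d} / ∅
  B7: {m} / {m,u}
  B8: {s,x} / ∅
  B9: {x} / ∅

Backward fixpoint:
  B0 li=∅ lo={m,s}
  B1 li={m,s} lo=∅
  B2 li={m,s} lo={m,s}
  B3 li={m,s} lo={s}
  B4 li={s} lo=∅
  B5 li={s} lo={m,s,u}
  B6 li={m,s,u} lo={m,s,u}
  B7 li={m,s,u} lo={m,s}
  B8 li=∅ lo=∅
  B9 li=∅ lo=∅

Conflict graph:
  a: {m,s,u}
  d: {m,s,u}
  m: {a,d,s,u,x}
  s: {a,d,m,u,x}
  u: {a,d,m,s}
  x: {m,s}

N(a) = ["m", "s", "u"]

Answer: ["m", "s", "u"]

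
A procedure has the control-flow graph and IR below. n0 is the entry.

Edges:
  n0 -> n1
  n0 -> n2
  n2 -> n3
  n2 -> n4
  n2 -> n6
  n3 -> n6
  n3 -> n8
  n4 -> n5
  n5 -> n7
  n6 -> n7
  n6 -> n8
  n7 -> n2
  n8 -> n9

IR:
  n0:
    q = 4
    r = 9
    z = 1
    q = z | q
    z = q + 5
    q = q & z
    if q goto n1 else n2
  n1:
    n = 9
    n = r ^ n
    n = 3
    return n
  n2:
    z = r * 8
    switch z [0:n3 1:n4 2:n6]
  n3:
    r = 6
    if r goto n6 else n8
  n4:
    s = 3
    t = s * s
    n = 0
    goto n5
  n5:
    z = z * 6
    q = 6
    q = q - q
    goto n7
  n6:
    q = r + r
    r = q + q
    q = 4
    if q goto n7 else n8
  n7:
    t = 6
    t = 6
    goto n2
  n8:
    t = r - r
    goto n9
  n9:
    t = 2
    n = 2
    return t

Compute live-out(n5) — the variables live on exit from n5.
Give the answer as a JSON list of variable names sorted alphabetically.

Per-block:
  n0 def {q,r,z} use ∅
  n1 def {n} use {r}
  n2 def {z} use {r}
  n3 def {r} use ∅
  n4 def {n,s,t} use ∅
  n5 def {q,z} use {z}
  n6 def {q,r} use {r}
  n7 def {t} use ∅
  n8 def {t} use {r}
  n9 def {n,t} use ∅

Live sets:
  n0 li=∅ lo={r}
  n1 li={r} lo=∅
  n2 li={r} lo={r,z}
  n3 li=∅ lo={r}
  n4 li={r,z} lo={r,z}
  n5 li={r,z} lo={r}
  n6 li={r} lo={r}
  n7 li={r} lo={r}
  n8 li={r} lo=∅
  n9 li=∅ lo=∅

live-out(n5) = ["r"]

Answer: ["r"]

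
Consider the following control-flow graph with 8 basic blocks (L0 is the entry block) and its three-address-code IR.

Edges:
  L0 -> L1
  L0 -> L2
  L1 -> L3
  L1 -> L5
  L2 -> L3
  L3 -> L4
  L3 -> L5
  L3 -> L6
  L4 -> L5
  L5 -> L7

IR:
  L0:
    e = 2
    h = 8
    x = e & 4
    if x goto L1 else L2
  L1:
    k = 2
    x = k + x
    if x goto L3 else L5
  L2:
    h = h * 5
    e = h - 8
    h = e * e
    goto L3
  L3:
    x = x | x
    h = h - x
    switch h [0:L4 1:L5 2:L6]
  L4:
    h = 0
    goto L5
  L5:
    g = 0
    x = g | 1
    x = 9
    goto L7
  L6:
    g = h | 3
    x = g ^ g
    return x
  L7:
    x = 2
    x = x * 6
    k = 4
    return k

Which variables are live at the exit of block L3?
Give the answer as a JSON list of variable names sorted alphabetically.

def/use:
  L0: def={e,h,x} ue=∅
  L1: def={k,x} ue={x}
  L2: def={e,h} ue={h}
  L3: def={h,x} ue={h,x}
  L4: def={h} ue=∅
  L5: def={g,x} ue=∅
  L6: def={g,x} ue={h}
  L7: def={k,x} ue=∅

Backward fixpoint:
  live L0: ∅→{h,x}
  live L1: {h,x}→{h,x}
  live L2: {h,x}→{h,x}
  live L3: {h,x}→{h}
  live L4: ∅→∅
  live L5: ∅→∅
  live L6: {h}→∅
  live L7: ∅→∅

live-out(L3) = ["h"]

Answer: ["h"]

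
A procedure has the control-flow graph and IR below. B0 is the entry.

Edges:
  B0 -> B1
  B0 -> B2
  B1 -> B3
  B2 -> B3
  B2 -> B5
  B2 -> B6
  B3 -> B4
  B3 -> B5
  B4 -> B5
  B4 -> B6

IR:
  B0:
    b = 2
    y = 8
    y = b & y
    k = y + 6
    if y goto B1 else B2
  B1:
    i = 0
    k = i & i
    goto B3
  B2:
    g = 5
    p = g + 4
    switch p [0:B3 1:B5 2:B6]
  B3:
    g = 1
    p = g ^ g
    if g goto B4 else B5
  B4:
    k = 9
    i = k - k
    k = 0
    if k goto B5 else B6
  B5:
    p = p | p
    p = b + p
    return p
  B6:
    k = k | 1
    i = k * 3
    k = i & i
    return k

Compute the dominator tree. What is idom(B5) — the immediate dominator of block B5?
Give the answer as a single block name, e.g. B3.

idom tree: B1←B0 B2←B0 B3←B0 B4←B3 B5←B0 B6←B0
Dom∩ at merges:
  B3: preds {B1,B2}: {B0,B1} ∩ {B0,B2} = {B0}; idom=B0
  B5: preds {B2,B3,B4}: {B0,B2} ∩ {B0,B3} ∩ {B0,B3,B4} = {B0}; idom=B0
  B6: preds {B2,B4}: {B0,B2} ∩ {B0,B3,B4} = {B0}; idom=B0

idom(B5) = B0

Answer: B0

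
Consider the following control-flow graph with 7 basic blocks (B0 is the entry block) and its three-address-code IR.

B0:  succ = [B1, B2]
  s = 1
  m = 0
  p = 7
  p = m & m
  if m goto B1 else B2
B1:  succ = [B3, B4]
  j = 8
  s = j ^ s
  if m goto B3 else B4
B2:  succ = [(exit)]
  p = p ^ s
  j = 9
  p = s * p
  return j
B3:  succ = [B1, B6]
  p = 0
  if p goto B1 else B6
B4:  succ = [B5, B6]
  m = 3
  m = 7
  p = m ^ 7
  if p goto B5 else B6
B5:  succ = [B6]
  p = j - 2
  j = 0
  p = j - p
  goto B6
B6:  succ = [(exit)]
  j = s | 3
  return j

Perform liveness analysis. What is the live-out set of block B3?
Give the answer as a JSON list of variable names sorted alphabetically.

Answer: ["m", "s"]

Analysis:
def/use:
  B0: {m,p,s} / ∅
  B1: {j,s} / {m,s}
  B2: {j,p} / {p,s}
  B3: {p} / ∅
  B4: {m,p} / ∅
  B5: {j,p} / {j}
  B6: {j} / {s}

Liveness:
  B0 li=∅ lo={m,p,s}
  B1 li={m,s} lo={j,m,s}
  B2 li={p,s} lo=∅
  B3 li={m,s} lo={m,s}
  B4 li={j,s} lo={j,s}
  B5 li={j,s} lo={s}
  B6 li={s} lo=∅

live-out(B3) = ["m", "s"]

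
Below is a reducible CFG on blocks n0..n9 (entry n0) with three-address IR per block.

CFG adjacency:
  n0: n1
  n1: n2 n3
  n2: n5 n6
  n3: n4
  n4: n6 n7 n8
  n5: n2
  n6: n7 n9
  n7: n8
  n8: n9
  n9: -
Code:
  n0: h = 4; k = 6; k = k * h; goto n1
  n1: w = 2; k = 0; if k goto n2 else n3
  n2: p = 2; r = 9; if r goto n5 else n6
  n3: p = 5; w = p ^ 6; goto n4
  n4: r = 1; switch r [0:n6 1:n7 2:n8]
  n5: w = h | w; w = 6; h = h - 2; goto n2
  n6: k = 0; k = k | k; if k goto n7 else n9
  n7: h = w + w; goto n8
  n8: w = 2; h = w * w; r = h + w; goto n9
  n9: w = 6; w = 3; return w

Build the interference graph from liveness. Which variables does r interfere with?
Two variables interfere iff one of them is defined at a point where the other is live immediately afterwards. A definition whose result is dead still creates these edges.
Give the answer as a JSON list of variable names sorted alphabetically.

Per-block:
  n0: def={h,k} ue=∅
  n1: def={k,w} ue=∅
  n2: def={p,r} ue=∅
  n3: def={p,w} ue=∅
  n4: def={r} ue=∅
  n5: def={h,w} ue={h,w}
  n6: def={k} ue=∅
  n7: def={h} ue={w}
  n8: def={h,r,w} ue=∅
  n9: def={w} ue=∅

Live sets:
  live n0: ∅→{h}
  live n1: {h}→{h,w}
  live n2: {h,w}→{h,w}
  live n3: ∅→{w}
  live n4: {w}→{w}
  live n5: {h,w}→{h,w}
  live n6: {w}→{w}
  live n7: {w}→∅
  live n8: ∅→∅
  live n9: ∅→∅

Interfere edges:
  h — {k,p,r,w}
  k — {h,w}
  p — {h,w}
  r — {h,w}
  w — {h,k,p,r}

N(r) = ["h", "w"]

Answer: ["h", "w"]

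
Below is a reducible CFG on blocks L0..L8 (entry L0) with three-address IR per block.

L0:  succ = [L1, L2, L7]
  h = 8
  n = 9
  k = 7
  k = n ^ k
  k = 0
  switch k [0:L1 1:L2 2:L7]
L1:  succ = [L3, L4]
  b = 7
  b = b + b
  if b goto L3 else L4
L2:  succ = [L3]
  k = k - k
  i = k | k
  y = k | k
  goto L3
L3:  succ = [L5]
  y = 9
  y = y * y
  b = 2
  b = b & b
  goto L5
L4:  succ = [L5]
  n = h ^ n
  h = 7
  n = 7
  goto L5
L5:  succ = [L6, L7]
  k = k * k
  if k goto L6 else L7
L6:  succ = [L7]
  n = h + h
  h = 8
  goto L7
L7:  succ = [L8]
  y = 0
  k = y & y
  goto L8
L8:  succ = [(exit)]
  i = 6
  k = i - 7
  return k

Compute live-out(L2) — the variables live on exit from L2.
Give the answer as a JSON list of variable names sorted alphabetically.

Answer: ["h", "k"]

Analysis:
def/use:
  L0: {h,k,n} / ∅
  L1: {b} / ∅
  L2: {i,k,y} / {k}
  L3: {b,y} / ∅
  L4: {h,n} / {h,n}
  L5: {k} / {k}
  L6: {h,n} / {h}
  L7: {k,y} / ∅
  L8: {i,k} / ∅

Backward fixpoint:
  L0: in=∅ out={h,k,n}
  L1: in={h,k,n} out={h,k,n}
  L2: in={h,k} out={h,k}
  L3: in={h,k} out={h,k}
  L4: in={h,k,n} out={h,k}
  L5: in={h,k} out={h}
  L6: in={h} out=∅
  L7: in=∅ out=∅
  L8: in=∅ out=∅

live-out(L2) = ["h", "k"]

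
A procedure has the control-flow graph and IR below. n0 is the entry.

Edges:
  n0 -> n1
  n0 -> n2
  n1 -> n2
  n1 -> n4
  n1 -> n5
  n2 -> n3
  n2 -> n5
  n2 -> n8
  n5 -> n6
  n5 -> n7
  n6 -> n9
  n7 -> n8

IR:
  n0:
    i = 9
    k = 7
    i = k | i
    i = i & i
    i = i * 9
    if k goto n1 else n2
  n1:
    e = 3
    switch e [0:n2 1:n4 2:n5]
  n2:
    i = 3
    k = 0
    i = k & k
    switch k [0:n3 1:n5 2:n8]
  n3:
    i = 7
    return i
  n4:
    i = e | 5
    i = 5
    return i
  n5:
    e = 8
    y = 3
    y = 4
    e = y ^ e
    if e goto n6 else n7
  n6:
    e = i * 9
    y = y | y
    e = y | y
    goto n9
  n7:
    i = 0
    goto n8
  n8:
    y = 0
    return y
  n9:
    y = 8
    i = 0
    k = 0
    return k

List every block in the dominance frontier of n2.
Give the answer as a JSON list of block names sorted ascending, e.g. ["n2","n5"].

idom tree: n1←n0 n2←n0 n3←n2 n4←n1 n5←n0 n6←n5 n7←n5 n8←n0 n9←n6
Join-block Dom:
  n2: preds {n0,n1}: {n0} ∩ {n0,n1} = {n0}; idom=n0
  n5: preds {n1,n2}: {n0,n1} ∩ {n0,n2} = {n0}; idom=n0
  n8: preds {n2,n7}: {n0,n2} ∩ {n0,n5,n7} = {n0}; idom=n0

DF derivation:
  n2←n0: walk · to n0
  n2←n1: walk n1 to n0
  n5←n1: walk n1 to n0
  n5←n2: walk n2 to n0
  n8←n2: walk n2 to n0
  n8←n7: walk n7→n5 to n0
  DF(n0)=∅
  DF(n1)={n2,n5}
  DF(n2)={n5,n8}
  DF(n3)=∅
  DF(n4)=∅
  DF(n5)={n8}
  DF(n6)=∅
  DF(n7)={n8}
  DF(n8)=∅
  DF(n9)=∅

DF(n2) = ["n5", "n8"]

Answer: ["n5", "n8"]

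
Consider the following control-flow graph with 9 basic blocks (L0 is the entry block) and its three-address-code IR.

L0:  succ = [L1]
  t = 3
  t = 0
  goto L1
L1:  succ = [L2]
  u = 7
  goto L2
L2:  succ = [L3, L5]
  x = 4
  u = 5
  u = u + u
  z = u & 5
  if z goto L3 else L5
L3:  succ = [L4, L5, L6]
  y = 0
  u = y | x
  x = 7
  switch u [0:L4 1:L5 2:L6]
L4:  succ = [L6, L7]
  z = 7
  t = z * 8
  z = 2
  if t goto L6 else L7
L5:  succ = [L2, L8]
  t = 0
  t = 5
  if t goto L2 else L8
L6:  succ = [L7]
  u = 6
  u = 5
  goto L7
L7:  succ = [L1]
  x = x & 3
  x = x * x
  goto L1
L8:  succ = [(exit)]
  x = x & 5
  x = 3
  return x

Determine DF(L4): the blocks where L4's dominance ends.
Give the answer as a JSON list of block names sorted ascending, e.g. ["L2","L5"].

idom tree: L1←L0 L2←L1 L3←L2 L4←L3 L5←L2 L6←L3 L7←L3 L8←L5
Dom∩ at merges:
  L1: preds {L0,L7}: {L0} ∩ {L0,L1,L2,L3,L7} = {L0}; idom=L0
  L2: preds {L1,L5}: {L0,L1} ∩ {L0,L1,L2,L5} = {L0,L1}; idom=L1
  L5: preds {L2,L3}: {L0,L1,L2} ∩ {L0,L1,L2,L3} = {L0,L1,L2}; idom=L2
  L6: preds {L3,L4}: {L0,L1,L2,L3} ∩ {L0,L1,L2,L3,L4} = {L0,L1,L2,L3}; idom=L3
  L7: preds {L4,L6}: {L0,L1,L2,L3,L4} ∩ {L0,L1,L2,L3,L6} = {L0,L1,L2,L3}; idom=L3

DF derivation:
  L1←L0: walk · to L0
  L1←L7: walk L7→L3→L2→L1 to L0
  L2←L1: walk · to L1
  L2←L5: walk L5→L2 to L1
  L5←L2: walk · to L2
  L5←L3: walk L3 to L2
  L6←L3: walk · to L3
  L6←L4: walk L4 to L3
  L7←L4: walk L4 to L3
  L7←L6: walk L6 to L3
  L0: DF=∅
  L1: DF={L1}
  L2: DF={L1,L2}
  L3: DF={L1,L5}
  L4: DF={L6,L7}
  L5: DF={L2}
  L6: DF={L7}
  L7: DF={L1}
  L8: DF=∅

DF(L4) = ["L6", "L7"]

Answer: ["L6", "L7"]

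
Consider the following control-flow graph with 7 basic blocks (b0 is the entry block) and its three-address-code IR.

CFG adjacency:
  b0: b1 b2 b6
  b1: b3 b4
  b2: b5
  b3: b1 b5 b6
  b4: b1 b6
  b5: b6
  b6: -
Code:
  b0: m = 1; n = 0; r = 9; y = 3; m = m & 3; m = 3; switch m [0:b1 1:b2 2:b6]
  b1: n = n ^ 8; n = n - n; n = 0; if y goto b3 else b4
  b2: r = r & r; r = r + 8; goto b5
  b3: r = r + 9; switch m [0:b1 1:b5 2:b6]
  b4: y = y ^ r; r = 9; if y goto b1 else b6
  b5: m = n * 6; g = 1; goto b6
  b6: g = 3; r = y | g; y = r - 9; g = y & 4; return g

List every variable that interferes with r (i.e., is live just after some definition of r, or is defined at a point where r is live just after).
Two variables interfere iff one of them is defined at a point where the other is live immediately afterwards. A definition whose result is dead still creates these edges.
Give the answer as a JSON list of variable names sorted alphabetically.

Answer: ["m", "n", "y"]

Working:
def/use:
  b0 def {m,n,r,y} use ∅
  b1 def {n} use {n,y}
  b2 def {r} use {r}
  b3 def {r} use {m,r}
  b4 def {r,y} use {r,y}
  b5 def {g,m} use {n}
  b6 def {g,r,y} use {y}

Liveness:
  live b0: ∅→{m,n,r,y}
  live b1: {m,n,r,y}→{m,n,r,y}
  live b2: {n,r,y}→{n,y}
  live b3: {m,n,r,y}→{m,n,r,y}
  live b4: {m,n,r,y}→{m,n,r,y}
  live b5: {n,y}→{y}
  live b6: {y}→∅

Interfere edges:
  g — {y}
  m — {n,r,y}
  n — {m,r,y}
  r — {m,n,y}
  y — {g,m,n,r}

N(r) = ["m", "n", "y"]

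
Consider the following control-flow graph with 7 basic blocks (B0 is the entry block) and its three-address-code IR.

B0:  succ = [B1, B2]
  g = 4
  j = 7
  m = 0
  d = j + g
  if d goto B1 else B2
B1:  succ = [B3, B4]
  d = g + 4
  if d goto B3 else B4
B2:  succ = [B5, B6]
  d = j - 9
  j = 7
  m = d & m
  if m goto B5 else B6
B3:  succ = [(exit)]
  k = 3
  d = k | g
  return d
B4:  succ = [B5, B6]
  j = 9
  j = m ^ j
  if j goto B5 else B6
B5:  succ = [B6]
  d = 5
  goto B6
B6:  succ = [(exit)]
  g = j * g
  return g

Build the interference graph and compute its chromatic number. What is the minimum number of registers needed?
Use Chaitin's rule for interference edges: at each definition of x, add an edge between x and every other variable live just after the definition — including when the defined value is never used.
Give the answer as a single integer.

def/use:
  B0: {d,g,j,m} / ∅
  B1: {d} / {g}
  B2: {d,j,m} / {j,m}
  B3: {d,k} / {g}
  B4: {j} / {m}
  B5: {d} / ∅
  B6: {g} / {g,j}

Backward fixpoint:
  B0: in=∅ out={g,j,m}
  B1: in={g,m} out={g,m}
  B2: in={g,j,m} out={g,j}
  B3: in={g} out=∅
  B4: in={g,m} out={g,j}
  B5: in={g,j} out={g,j}
  B6: in={g,j} out=∅

Conflict graph:
  d — {g,j,m}
  g — {d,j,k,m}
  j — {d,g,m}
  k — {g}
  m — {d,g,j}

Chromatic number:
  {d,g,j,m} pairwise interfere (4-clique) ⇒ χ ≥ 4
  4-colouring: R0={g}  R1={d,k}  R2={j}  R3={m}
  χ = 4

Answer: 4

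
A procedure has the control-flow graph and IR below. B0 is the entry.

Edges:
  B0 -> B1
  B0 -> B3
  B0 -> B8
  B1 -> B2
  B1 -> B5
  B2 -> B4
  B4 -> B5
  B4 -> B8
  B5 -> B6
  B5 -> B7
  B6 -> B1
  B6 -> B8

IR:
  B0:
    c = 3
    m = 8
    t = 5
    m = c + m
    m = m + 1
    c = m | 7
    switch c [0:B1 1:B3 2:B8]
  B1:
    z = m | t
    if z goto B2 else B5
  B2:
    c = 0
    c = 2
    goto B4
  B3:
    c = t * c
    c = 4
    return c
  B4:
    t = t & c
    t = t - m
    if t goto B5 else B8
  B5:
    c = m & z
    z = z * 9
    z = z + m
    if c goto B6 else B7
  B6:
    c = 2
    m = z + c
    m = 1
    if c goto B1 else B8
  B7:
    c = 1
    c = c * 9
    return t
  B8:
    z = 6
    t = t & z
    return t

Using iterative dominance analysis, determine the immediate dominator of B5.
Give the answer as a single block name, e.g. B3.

idom tree: B1←B0 B2←B1 B3←B0 B4←B2 B5←B1 B6←B5 B7←B5 B8←B0
Dom∩ at merges:
  B1: preds {B0,B6}: {B0} ∩ {B0,B1,B5,B6} = {B0}; idom=B0
  B5: preds {B1,B4}: {B0,B1} ∩ {B0,B1,B2,B4} = {B0,B1}; idom=B1
  B8: preds {B0,B4,B6}: {B0} ∩ {B0,B1,B2,B4} ∩ {B0,B1,B5,B6} = {B0}; idom=B0

idom(B5) = B1

Answer: B1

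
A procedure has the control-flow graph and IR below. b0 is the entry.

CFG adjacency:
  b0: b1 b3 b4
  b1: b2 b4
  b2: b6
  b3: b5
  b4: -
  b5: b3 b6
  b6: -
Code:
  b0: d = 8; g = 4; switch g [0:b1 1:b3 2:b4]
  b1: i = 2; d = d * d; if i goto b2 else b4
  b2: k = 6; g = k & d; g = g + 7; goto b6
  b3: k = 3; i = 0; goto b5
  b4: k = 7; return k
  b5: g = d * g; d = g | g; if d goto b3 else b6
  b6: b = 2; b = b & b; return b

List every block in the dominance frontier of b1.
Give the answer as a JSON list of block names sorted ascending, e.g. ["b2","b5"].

idom tree: b1←b0 b2←b1 b3←b0 b4←b0 b5←b3 b6←b0
Dom∩ at merges:
  b3: preds {b0,b5}: {b0} ∩ {b0,b3,b5} = {b0}; idom=b0
  b4: preds {b0,b1}: {b0} ∩ {b0,b1} = {b0}; idom=b0
  b6: preds {b2,b5}: {b0,b1,b2} ∩ {b0,b3,b5} = {b0}; idom=b0

DF walk-up:
  b3←b0: walk · to b0
  b3←b5: walk b5→b3 to b0
  b4←b0: walk · to b0
  b4←b1: walk b1 to b0
  b6←b2: walk b2→b1 to b0
  b6←b5: walk b5→b3 to b0
  DF(b0)=∅
  DF(b1)={b4,b6}
  DF(b2)={b6}
  DF(b3)={b3,b6}
  DF(b4)=∅
  DF(b5)={b3,b6}
  DF(b6)=∅

DF(b1) = ["b4", "b6"]

Answer: ["b4", "b6"]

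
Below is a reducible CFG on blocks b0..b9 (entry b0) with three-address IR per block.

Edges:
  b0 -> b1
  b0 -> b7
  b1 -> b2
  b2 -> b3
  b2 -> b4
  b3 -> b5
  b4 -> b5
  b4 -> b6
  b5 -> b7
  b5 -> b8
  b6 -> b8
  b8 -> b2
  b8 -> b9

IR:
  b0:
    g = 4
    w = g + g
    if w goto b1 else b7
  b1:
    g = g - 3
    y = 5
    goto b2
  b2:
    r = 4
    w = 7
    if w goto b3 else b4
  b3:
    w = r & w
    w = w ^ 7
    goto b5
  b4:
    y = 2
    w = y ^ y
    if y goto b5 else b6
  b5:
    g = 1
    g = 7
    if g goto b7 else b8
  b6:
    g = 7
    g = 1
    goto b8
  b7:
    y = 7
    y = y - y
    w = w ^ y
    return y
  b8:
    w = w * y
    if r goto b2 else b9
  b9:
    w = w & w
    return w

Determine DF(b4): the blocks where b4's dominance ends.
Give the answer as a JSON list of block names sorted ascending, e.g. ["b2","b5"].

idom tree: b1←b0 b2←b1 b3←b2 b4←b2 b5←b2 b6←b4 b7←b0 b8←b2 b9←b8
Join-block Dom:
  b2: preds {b1,b8}: {b0,b1} ∩ {b0,b1,b2,b8} = {b0,b1}; idom=b1
  b5: preds {b3,b4}: {b0,b1,b2,b3} ∩ {b0,b1,b2,b4} = {b0,b1,b2}; idom=b2
  b7: preds {b0,b5}: {b0} ∩ {b0,b1,b2,b5} = {b0}; idom=b0
  b8: preds {b5,b6}: {b0,b1,b2,b5} ∩ {b0,b1,b2,b4,b6} = {b0,b1,b2}; idom=b2

DF derivation:
  join b2 pred b1: · stop@b1
  join b2 pred b8: b8→b2 stop@b1
  join b5 pred b3: b3 stop@b2
  join b5 pred b4: b4 stop@b2
  join b7 pred b0: · stop@b0
  join b7 pred b5: b5→b2→b1 stop@b0
  join b8 pred b5: b5 stop@b2
  join b8 pred b6: b6→b4 stop@b2
  b0: DF=∅
  b1: DF={b7}
  b2: DF={b2,b7}
  b3: DF={b5}
  b4: DF={b5,b8}
  b5: DF={b7,b8}
  b6: DF={b8}
  b7: DF=∅
  b8: DF={b2}
  b9: DF=∅

DF(b4) = ["b5", "b8"]

Answer: ["b5", "b8"]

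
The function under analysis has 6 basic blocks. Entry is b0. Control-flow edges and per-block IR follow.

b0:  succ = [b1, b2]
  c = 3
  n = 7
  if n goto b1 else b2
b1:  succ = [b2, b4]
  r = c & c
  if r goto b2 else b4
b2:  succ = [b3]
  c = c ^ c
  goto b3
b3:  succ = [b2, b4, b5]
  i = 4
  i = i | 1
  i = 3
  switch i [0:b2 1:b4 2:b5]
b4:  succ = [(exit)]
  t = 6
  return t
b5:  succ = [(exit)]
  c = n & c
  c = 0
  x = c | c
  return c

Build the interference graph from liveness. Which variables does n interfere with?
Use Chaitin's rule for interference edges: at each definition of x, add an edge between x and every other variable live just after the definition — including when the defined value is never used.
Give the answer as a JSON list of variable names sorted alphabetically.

Per-block:
  b0: def={c,n} ue=∅
  b1: def={r} ue={c}
  b2: def={c} ue={c}
  b3: def={i} ue=∅
  b4: def={t} ue=∅
  b5: def={c,x} ue={c,n}

Backward fixpoint:
  live b0: ∅→{c,n}
  live b1: {c,n}→{c,n}
  live b2: {c,n}→{c,n}
  live b3: {c,n}→{c,n}
  live b4: ∅→∅
  live b5: {c,n}→∅

Interfere edges:
  c↔{i,n,r,x}
  i↔{c,n}
  n↔{c,i,r}
  r↔{c,n}
  t↔∅
  x↔{c}

N(n) = ["c", "i", "r"]

Answer: ["c", "i", "r"]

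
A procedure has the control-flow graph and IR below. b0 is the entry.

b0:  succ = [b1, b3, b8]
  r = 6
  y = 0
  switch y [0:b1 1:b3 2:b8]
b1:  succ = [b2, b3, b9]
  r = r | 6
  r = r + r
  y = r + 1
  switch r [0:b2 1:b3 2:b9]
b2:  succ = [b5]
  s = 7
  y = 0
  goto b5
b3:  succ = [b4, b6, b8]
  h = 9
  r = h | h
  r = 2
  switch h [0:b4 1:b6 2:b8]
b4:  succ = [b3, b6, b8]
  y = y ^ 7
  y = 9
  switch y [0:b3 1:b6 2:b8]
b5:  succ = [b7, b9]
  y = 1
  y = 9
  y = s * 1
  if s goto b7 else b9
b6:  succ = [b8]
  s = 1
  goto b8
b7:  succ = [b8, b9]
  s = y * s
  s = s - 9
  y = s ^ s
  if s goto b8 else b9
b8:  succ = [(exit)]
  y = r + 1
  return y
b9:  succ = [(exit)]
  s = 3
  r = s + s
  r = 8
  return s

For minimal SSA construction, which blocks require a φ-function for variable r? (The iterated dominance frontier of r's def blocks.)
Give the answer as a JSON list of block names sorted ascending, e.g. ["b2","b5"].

idom tree: b1←b0 b2←b1 b3←b0 b4←b3 b5←b2 b6←b3 b7←b5 b8←b0 b9←b1
Dom∩ at merges:
  b3: preds {b0,b1,b4}: {b0} ∩ {b0,b1} ∩ {b0,b3,b4} = {b0}; idom=b0
  b6: preds {b3,b4}: {b0,b3} ∩ {b0,b3,b4} = {b0,b3}; idom=b3
  b8: preds {b0,b3,b4,b6,b7}: {b0} ∩ {b0,b3} ∩ {b0,b3,b4} ∩ {b0,b3,b6} ∩ {b0,b1,b2,b5,b7} = {b0}; idom=b0
  b9: preds {b1,b5,b7}: {b0,b1} ∩ {b0,b1,b2,b5} ∩ {b0,b1,b2,b5,b7} = {b0,b1}; idom=b1

DF walk-up:
  join b3 pred b0: · stop@b0
  join b3 pred b1: b1 stop@b0
  join b3 pred b4: b4→b3 stop@b0
  join b6 pred b3: · stop@b3
  join b6 pred b4: b4 stop@b3
  join b8 pred b0: · stop@b0
  join b8 pred b3: b3 stop@b0
  join b8 pred b4: b4→b3 stop@b0
  join b8 pred b6: b6→b3 stop@b0
  join b8 pred b7: b7→b5→b2→b1 stop@b0
  join b9 pred b1: · stop@b1
  join b9 pred b5: b5→b2 stop@b1
  join b9 pred b7: b7→b5→b2 stop@b1
  b0: DF=∅
  b1: DF={b3,b8}
  b2: DF={b8,b9}
  b3: DF={b3,b8}
  b4: DF={b3,b6,b8}
  b5: DF={b8,b9}
  b6: DF={b8}
  b7: DF={b8,b9}
  b8: DF=∅
  b9: DF=∅

φ for r: defs {b0,b1,b3,b9}
  DF⁺ = {b3,b8}

Answer: ["b3", "b8"]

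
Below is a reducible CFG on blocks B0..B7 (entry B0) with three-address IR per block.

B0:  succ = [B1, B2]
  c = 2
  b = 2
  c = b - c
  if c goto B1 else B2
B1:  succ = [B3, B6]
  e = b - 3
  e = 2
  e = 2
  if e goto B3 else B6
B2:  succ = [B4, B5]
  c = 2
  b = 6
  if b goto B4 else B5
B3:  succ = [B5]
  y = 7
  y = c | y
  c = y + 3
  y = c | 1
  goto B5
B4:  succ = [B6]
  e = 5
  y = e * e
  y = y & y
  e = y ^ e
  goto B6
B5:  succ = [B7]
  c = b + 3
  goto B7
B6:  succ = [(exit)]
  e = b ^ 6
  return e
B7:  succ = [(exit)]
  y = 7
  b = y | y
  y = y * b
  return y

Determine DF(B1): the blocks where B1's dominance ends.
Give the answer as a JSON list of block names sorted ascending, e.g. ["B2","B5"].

Answer: ["B5", "B6"]

Working:
idom tree: B1←B0 B2←B0 B3←B1 B4←B2 B5←B0 B6←B0 B7←B5
Join-block Dom:
  B5: preds {B2,B3}: {B0,B2} ∩ {B0,B1,B3} = {B0}; idom=B0
  B6: preds {B1,B4}: {B0,B1} ∩ {B0,B2,B4} = {B0}; idom=B0

DF walk-up:
  B5←B2: walk B2 to B0
  B5←B3: walk B3→B1 to B0
  B6←B1: walk B1 to B0
  B6←B4: walk B4→B2 to B0
  B0 → ∅
  B1 → {B5,B6}
  B2 → {B5,B6}
  B3 → {B5}
  B4 → {B6}
  B5 → ∅
  B6 → ∅
  B7 → ∅

DF(B1) = ["B5", "B6"]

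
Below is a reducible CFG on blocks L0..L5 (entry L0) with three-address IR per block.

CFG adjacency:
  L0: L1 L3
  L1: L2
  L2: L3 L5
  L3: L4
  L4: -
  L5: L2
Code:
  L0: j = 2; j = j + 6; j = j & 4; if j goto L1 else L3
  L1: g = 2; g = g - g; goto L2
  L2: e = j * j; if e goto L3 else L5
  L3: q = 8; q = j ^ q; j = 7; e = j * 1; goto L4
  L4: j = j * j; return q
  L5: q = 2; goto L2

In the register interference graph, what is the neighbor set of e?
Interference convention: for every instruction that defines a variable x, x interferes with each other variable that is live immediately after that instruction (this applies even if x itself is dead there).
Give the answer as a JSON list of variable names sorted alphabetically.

Answer: ["j", "q"]

Analysis:
Block summaries:
  L0: def={j} ue=∅
  L1: def={g} ue=∅
  L2: def={e} ue={j}
  L3: def={e,j,q} ue={j}
  L4: def={j} ue={j,q}
  L5: def={q} ue=∅

Backward fixpoint:
  L0 li=∅ lo={j}
  L1 li={j} lo={j}
  L2 li={j} lo={j}
  L3 li={j} lo={j,q}
  L4 li={j,q} lo=∅
  L5 li={j} lo={j}

Conflict graph:
  e — {j,q}
  g — {j}
  j — {e,g,q}
  q — {e,j}

N(e) = ["j", "q"]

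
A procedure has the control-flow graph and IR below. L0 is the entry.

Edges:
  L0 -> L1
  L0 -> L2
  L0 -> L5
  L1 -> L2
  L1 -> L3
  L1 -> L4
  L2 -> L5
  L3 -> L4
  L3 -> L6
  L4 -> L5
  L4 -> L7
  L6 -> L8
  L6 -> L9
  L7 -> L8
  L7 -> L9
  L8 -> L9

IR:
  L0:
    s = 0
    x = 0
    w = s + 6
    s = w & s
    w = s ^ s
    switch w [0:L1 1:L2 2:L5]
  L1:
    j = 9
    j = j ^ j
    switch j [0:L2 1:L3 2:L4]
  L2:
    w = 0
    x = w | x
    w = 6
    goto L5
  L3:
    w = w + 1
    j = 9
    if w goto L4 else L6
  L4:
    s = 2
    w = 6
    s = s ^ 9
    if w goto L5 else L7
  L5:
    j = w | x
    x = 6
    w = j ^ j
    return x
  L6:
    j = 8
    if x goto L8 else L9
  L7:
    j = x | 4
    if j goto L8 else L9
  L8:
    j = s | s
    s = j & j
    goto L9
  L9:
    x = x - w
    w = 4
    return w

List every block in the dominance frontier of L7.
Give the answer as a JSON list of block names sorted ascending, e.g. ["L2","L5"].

idom tree: L1←L0 L2←L0 L3←L1 L4←L1 L5←L0 L6←L3 L7←L4 L8←L1 L9←L1
Dom∩ at merges:
  L2: preds {L0,L1}: {L0} ∩ {L0,L1} = {L0}; idom=L0
  L4: preds {L1,L3}: {L0,L1} ∩ {L0,L1,L3} = {L0,L1}; idom=L1
  L5: preds {L0,L2,L4}: {L0} ∩ {L0,L2} ∩ {L0,L1,L4} = {L0}; idom=L0
  L8: preds {L6,L7}: {L0,L1,L3,L6} ∩ {L0,L1,L4,L7} = {L0,L1}; idom=L1
  L9: preds {L6,L7,L8}: {L0,L1,L3,L6} ∩ {L0,L1,L4,L7} ∩ {L0,L1,L8} = {L0,L1}; idom=L1

DF walk-up:
  join L2 pred L0: · stop@L0
  join L2 pred L1: L1 stop@L0
  join L4 pred L1: · stop@L1
  join L4 pred L3: L3 stop@L1
  join L5 pred L0: · stop@L0
  join L5 pred L2: L2 stop@L0
  join L5 pred L4: L4→L1 stop@L0
  join L8 pred L6: L6→L3 stop@L1
  join L8 pred L7: L7→L4 stop@L1
  join L9 pred L6: L6→L3 stop@L1
  join L9 pred L7: L7→L4 stop@L1
  join L9 pred L8: L8 stop@L1
  DF(L0)=∅
  DF(L1)={L2,L5}
  DF(L2)={L5}
  DF(L3)={L4,L8,L9}
  DF(L4)={L5,L8,L9}
  DF(L5)=∅
  DF(L6)={L8,L9}
  DF(L7)={L8,L9}
  DF(L8)={L9}
  DF(L9)=∅

DF(L7) = ["L8", "L9"]

Answer: ["L8", "L9"]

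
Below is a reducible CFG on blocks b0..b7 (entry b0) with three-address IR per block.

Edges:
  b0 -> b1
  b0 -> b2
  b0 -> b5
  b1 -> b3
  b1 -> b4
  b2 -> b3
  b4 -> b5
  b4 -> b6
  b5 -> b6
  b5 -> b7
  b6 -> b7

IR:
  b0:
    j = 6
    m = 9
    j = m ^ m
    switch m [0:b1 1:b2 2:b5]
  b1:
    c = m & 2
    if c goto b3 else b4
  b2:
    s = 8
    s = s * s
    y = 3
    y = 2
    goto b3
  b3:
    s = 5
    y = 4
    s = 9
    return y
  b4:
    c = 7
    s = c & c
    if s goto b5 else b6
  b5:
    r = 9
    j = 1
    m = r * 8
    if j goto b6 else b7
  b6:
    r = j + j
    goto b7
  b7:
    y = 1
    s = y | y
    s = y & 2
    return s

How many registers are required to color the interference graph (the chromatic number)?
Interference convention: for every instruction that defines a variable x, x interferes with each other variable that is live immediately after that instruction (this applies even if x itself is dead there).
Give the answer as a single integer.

def/use:
  b0 def {j,m} use ∅
  b1 def {c} use {m}
  b2 def {s,y} use ∅
  b3 def {s,y} use ∅
  b4 def {c,s} use ∅
  b5 def {j,m,r} use ∅
  b6 def {r} use {j}
  b7 def {s,y} use ∅

Liveness:
  b0 li=∅ lo={j,m}
  b1 li={j,m} lo={j}
  b2 li=∅ lo=∅
  b3 li=∅ lo=∅
  b4 li={j} lo={j}
  b5 li=∅ lo={j}
  b6 li={j} lo=∅
  b7 li=∅ lo=∅

Conflict graph:
  c↔{j}
  j↔{c,m,r,s}
  m↔{j}
  r↔{j}
  s↔{j,y}
  y↔{s}

Registers:
  {c,j} pairwise interfere (2-clique) ⇒ χ ≥ 2
  2-colouring: c0={j,y}  c1={c,m,r,s}
  χ = 2

Answer: 2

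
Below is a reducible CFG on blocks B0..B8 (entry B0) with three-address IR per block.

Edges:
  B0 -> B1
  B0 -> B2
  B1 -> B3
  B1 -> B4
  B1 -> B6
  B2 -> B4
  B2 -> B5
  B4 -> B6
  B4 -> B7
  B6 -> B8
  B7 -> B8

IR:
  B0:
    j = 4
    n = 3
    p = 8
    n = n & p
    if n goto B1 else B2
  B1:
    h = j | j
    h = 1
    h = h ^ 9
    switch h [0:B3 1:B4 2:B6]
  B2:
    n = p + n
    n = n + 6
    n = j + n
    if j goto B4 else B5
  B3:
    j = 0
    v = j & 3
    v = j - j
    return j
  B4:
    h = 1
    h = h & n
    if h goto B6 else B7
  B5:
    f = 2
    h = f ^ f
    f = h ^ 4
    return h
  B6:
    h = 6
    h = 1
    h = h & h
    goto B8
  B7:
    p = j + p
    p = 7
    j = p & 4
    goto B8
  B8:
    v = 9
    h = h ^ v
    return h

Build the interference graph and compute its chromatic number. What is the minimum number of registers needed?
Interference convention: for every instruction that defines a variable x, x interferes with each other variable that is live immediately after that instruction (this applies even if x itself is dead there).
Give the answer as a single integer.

def/use:
  B0 def {j,n,p} use ∅
  B1 def {h} use {j}
  B2 def {n} use {j,n,p}
  B3 def {j,v} use ∅
  B4 def {h} use {n}
  B5 def {f,h} use ∅
  B6 def {h} use ∅
  B7 def {j,p} use {j,p}
  B8 def {h,v} use {h}

Live sets:
  B0: in=∅ out={j,n,p}
  B1: in={j,n,p} out={j,n,p}
  B2: in={j,n,p} out={j,n,p}
  B3: in=∅ out=∅
  B4: in={j,n,p} out={h,j,p}
  B5: in=∅ out=∅
  B6: in=∅ out={h}
  B7: in={h,j,p} out={h}
  B8: in={h} out=∅

Interfere edges:
  f — {h}
  h — {f,j,n,p,v}
  j — {h,n,p,v}
  n — {h,j,p}
  p — {h,j,n}
  v — {h,j}

Colouring:
  clique {h,j,n,p} ⇒ need ≥ 4
  4-colouring: c0={h}  c1={f,j}  c2={n,v}  c3={p}
  χ = 4

Answer: 4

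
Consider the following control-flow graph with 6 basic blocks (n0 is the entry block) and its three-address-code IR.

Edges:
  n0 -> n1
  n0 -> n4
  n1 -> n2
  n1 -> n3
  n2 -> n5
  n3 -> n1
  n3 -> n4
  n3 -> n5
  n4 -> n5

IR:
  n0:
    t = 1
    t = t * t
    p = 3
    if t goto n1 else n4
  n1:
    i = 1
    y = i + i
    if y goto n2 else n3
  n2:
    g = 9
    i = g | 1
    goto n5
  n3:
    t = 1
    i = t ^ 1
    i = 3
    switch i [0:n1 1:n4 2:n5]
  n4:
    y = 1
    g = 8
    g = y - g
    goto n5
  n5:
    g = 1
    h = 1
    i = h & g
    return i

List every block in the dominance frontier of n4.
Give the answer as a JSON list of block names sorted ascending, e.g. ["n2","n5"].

Answer: ["n5"]

Working:
idom tree: n1←n0 n2←n1 n3←n1 n4←n0 n5←n0
Dom∩ at merges:
  n1: preds {n0,n3}: {n0} ∩ {n0,n1,n3} = {n0}; idom=n0
  n4: preds {n0,n3}: {n0} ∩ {n0,n1,n3} = {n0}; idom=n0
  n5: preds {n2,n3,n4}: {n0,n1,n2} ∩ {n0,n1,n3} ∩ {n0,n4} = {n0}; idom=n0

DF walk-up:
  join n1 pred n0: · stop@n0
  join n1 pred n3: n3→n1 stop@n0
  join n4 pred n0: · stop@n0
  join n4 pred n3: n3→n1 stop@n0
  join n5 pred n2: n2→n1 stop@n0
  join n5 pred n3: n3→n1 stop@n0
  join n5 pred n4: n4 stop@n0
  DF(n0)=∅
  DF(n1)={n1,n4,n5}
  DF(n2)={n5}
  DF(n3)={n1,n4,n5}
  DF(n4)={n5}
  DF(n5)=∅

DF(n4) = ["n5"]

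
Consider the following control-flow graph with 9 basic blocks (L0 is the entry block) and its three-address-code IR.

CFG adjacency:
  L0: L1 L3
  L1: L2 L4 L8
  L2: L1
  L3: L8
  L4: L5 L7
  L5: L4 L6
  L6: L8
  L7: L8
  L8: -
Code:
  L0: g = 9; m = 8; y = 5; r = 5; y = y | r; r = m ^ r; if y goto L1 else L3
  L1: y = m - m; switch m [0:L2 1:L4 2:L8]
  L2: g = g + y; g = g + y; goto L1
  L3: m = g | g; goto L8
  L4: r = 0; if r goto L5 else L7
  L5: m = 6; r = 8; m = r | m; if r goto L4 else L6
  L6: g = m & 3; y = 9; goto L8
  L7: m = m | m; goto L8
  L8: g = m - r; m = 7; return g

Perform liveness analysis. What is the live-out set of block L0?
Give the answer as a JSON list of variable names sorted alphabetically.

Answer: ["g", "m", "r"]

Analysis:
Block summaries:
  L0: def={g,m,r,y} ue=∅
  L1: def={y} ue={m}
  L2: def={g} ue={g,y}
  L3: def={m} ue={g}
  L4: def={r} ue=∅
  L5: def={m,r} ue=∅
  L6: def={g,y} ue={m}
  L7: def={m} ue={m}
  L8: def={g,m} ue={m,r}

Backward fixpoint:
  L0 li=∅ lo={g,m,r}
  L1 li={g,m,r} lo={g,m,r,y}
  L2 li={g,m,r,y} lo={g,m,r}
  L3 li={g,r} lo={m,r}
  L4 li={m} lo={m,r}
  L5 li=∅ lo={m,r}
  L6 li={m,r} lo={m,r}
  L7 li={m,r} lo={m,r}
  L8 li={m,r} lo=∅

live-out(L0) = ["g", "m", "r"]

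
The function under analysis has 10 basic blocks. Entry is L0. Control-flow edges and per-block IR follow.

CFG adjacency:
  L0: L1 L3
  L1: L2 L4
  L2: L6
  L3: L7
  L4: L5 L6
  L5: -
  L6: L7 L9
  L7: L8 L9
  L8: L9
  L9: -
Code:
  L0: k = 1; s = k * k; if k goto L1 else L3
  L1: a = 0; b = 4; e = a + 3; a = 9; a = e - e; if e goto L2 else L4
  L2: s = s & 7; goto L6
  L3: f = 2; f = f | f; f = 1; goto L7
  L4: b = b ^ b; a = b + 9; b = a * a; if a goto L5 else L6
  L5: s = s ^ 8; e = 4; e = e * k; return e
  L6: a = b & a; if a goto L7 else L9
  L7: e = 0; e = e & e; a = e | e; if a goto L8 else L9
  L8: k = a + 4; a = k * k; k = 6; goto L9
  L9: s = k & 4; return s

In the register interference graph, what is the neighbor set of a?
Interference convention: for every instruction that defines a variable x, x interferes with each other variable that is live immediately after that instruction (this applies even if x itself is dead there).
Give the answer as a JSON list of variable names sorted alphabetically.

Per-block:
  L0: {k,s} / ∅
  L1: {a,b,e} / ∅
  L2: {s} / {s}
  L3: {f} / ∅
  L4: {a,b} / {b}
  L5: {e,s} / {k,s}
  L6: {a} / {a,b}
  L7: {a,e} / ∅
  L8: {a,k} / {a}
  L9: {s} / {k}

Liveness:
  live L0: ∅→{k,s}
  live L1: {k,s}→{a,b,k,s}
  live L2: {a,b,k,s}→{a,b,k}
  live L3: {k}→{k}
  live L4: {b,k,s}→{a,b,k,s}
  live L5: {k,s}→∅
  live L6: {a,b,k}→{k}
  live L7: {k}→{a,k}
  live L8: {a}→{k}
  live L9: {k}→∅

Interference:
  a: {b,e,k,s}
  b: {a,e,k,s}
  e: {a,b,k,s}
  f: {k}
  k: {a,b,e,f,s}
  s: {a,b,e,k}

N(a) = ["b", "e", "k", "s"]

Answer: ["b", "e", "k", "s"]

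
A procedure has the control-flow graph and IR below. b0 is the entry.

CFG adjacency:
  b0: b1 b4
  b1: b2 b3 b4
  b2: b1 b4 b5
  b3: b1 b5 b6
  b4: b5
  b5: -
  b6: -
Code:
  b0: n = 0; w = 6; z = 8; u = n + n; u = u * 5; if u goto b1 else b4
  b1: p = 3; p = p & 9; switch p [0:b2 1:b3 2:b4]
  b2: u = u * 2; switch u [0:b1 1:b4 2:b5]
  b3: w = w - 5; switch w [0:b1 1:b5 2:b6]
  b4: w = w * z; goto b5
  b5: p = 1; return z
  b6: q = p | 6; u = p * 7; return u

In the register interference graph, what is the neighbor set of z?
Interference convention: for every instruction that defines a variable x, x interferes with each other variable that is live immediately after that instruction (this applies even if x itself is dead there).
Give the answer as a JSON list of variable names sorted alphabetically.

Answer: ["n", "p", "u", "w"]

Working:
Per-block:
  b0: def={n,u,w,z} ue=∅
  b1: def={p} ue=∅
  b2: def={u} ue={u}
  b3: def={w} ue={w}
  b4: def={w} ue={w,z}
  b5: def={p} ue={z}
  b6: def={q,u} ue={p}

Live sets:
  live b0: ∅→{u,w,z}
  live b1: {u,w,z}→{p,u,w,z}
  live b2: {u,w,z}→{u,w,z}
  live b3: {p,u,w,z}→{p,u,w,z}
  live b4: {w,z}→{z}
  live b5: {z}→∅
  live b6: {p}→∅

Conflict graph:
  n↔{w,z}
  p↔{q,u,w,z}
  q↔{p}
  u↔{p,w,z}
  w↔{n,p,u,z}
  z↔{n,p,u,w}

N(z) = ["n", "p", "u", "w"]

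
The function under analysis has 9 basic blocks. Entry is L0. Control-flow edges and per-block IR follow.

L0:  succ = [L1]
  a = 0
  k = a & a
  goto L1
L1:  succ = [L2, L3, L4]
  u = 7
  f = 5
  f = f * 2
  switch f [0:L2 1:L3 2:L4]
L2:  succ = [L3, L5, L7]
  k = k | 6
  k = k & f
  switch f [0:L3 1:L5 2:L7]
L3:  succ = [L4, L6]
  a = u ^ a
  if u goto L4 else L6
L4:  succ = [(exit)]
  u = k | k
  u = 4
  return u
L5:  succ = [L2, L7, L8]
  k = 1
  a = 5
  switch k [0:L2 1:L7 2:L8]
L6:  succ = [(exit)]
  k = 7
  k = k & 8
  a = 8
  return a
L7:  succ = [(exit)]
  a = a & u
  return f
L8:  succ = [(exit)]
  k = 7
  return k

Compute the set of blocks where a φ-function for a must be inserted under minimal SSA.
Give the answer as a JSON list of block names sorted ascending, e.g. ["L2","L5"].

Answer: ["L2", "L3", "L4", "L7"]

Analysis:
idom tree: L1←L0 L2←L1 L3←L1 L4←L1 L5←L2 L6←L3 L7←L2 L8←L5
Dom at joins:
  L2: preds {L1,L5}: {L0,L1} ∩ {L0,L1,L2,L5} = {L0,L1}; idom=L1
  L3: preds {L1,L2}: {L0,L1} ∩ {L0,L1,L2} = {L0,L1}; idom=L1
  L4: preds {L1,L3}: {L0,L1} ∩ {L0,L1,L3} = {L0,L1}; idom=L1
  L7: preds {L2,L5}: {L0,L1,L2} ∩ {L0,L1,L2,L5} = {L0,L1,L2}; idom=L2

Frontier:
  L2←L1: walk · to L1
  L2←L5: walk L5→L2 to L1
  L3←L1: walk · to L1
  L3←L2: walk L2 to L1
  L4←L1: walk · to L1
  L4←L3: walk L3 to L1
  L7←L2: walk · to L2
  L7←L5: walk L5 to L2
  L0: DF=∅
  L1: DF=∅
  L2: DF={L2,L3}
  L3: DF={L4}
  L4: DF=∅
  L5: DF={L2,L7}
  L6: DF=∅
  L7: DF=∅
  L8: DF=∅

φ for a: defs {L0,L3,L5,L6,L7}
  DF⁺ = {L2,L3,L4,L7}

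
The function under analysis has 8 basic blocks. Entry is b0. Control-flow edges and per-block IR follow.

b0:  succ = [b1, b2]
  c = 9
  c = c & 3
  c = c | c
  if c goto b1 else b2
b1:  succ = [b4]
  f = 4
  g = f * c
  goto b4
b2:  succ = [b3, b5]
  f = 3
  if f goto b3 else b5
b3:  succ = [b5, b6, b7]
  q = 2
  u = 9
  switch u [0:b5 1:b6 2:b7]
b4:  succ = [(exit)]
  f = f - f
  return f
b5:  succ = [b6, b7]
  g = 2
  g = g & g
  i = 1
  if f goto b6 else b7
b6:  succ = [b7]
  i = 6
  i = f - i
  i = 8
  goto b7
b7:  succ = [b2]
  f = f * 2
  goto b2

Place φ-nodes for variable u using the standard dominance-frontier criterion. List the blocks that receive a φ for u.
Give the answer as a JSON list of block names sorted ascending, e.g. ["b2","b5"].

idom tree: b1←b0 b2←b0 b3←b2 b4←b1 b5←b2 b6←b2 b7←b2
Dom∩ at merges:
  b2: preds {b0,b7}: {b0} ∩ {b0,b2,b7} = {b0}; idom=b0
  b5: preds {b2,b3}: {b0,b2} ∩ {b0,b2,b3} = {b0,b2}; idom=b2
  b6: preds {b3,b5}: {b0,b2,b3} ∩ {b0,b2,b5} = {b0,b2}; idom=b2
  b7: preds {b3,b5,b6}: {b0,b2,b3} ∩ {b0,b2,b5} ∩ {b0,b2,b6} = {b0,b2}; idom=b2

DF derivation:
  join b2 pred b0: · stop@b0
  join b2 pred b7: b7→b2 stop@b0
  join b5 pred b2: · stop@b2
  join b5 pred b3: b3 stop@b2
  join b6 pred b3: b3 stop@b2
  join b6 pred b5: b5 stop@b2
  join b7 pred b3: b3 stop@b2
  join b7 pred b5: b5 stop@b2
  join b7 pred b6: b6 stop@b2
  b0: DF=∅
  b1: DF=∅
  b2: DF={b2}
  b3: DF={b5,b6,b7}
  b4: DF=∅
  b5: DF={b6,b7}
  b6: DF={b7}
  b7: DF={b2}

φ for u: defs {b3}
  DF⁺ = {b2,b5,b6,b7}

Answer: ["b2", "b5", "b6", "b7"]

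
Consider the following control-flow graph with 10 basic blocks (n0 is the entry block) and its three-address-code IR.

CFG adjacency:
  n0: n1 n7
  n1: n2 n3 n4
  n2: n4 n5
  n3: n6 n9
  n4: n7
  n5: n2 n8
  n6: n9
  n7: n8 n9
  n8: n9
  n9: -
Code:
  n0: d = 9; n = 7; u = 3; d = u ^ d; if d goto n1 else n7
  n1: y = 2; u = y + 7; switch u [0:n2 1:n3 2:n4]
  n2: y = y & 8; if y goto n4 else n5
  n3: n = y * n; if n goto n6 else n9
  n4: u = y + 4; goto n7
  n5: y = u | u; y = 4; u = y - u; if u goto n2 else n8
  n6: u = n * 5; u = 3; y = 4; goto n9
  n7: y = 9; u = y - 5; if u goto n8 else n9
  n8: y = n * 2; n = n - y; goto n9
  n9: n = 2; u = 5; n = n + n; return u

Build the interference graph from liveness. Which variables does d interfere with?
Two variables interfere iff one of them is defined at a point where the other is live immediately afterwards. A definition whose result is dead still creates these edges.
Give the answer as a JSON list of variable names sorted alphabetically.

def/use:
  n0: def={d,n,u} ue=∅
  n1: def={u,y} ue=∅
  n2: def={y} ue={y}
  n3: def={n} ue={n,y}
  n4: def={u} ue={y}
  n5: def={u,y} ue={u}
  n6: def={u,y} ue={n}
  n7: def={u,y} ue=∅
  n8: def={n,y} ue={n}
  n9: def={n,u} ue=∅

Backward fixpoint:
  live n0: ∅→{n}
  live n1: {n}→{n,u,y}
  live n2: {n,u,y}→{n,u,y}
  live n3: {n,y}→{n}
  live n4: {n,y}→{n}
  live n5: {n,u}→{n,u,y}
  live n6: {n}→∅
  live n7: {n}→{n}
  live n8: {n}→∅
  live n9: ∅→∅

Interfere edges:
  d: {n,u}
  n: {d,u,y}
  u: {d,n,y}
  y: {n,u}

N(d) = ["n", "u"]

Answer: ["n", "u"]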